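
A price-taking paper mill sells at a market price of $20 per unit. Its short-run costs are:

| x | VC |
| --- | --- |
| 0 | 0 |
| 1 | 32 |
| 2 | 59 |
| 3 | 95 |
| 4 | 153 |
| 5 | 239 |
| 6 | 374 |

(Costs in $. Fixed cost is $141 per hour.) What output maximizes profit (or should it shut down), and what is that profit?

x = 0 (shut down); profit = -$141

Tabulate TR − TC: x=0: -141; x=1: -153; x=2: -160; x=3: -176; x=4: -214; x=5: -280; x=6: -395.
Profit is highest at x = 0. Equivalently, the lowest AVC in the table is 59/2 ≈ $29.50 at x = 2, and P = $20 falls below it — price never covers variable cost, so the firm shuts down and loses only its fixed cost.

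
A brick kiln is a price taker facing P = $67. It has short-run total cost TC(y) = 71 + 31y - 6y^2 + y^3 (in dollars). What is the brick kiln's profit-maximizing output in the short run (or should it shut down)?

Produce at y = 6

From TC, MC = TC'(y) = 31 - 12y + 3y^2 and AVC = VC/y = 31 - 6y + y^2.
The AVC parabola has its vertex at y = 6/2 = 3, where AVC = 31 - 6·3 + 3^2 = $22.
Because $67 ≥ $22, revenue can cover variable cost; the firm operates.
Solving P = MC: -36 - 12y + 3y^2 = 0 ⇒ y = -2 or 6. On the upward-sloping branch, y* = 6.
Check: AVC at y = 6 is $31 ≤ P, so revenue covers variable cost.
Profit = P·y − TC = 67·6 − 257 = $145.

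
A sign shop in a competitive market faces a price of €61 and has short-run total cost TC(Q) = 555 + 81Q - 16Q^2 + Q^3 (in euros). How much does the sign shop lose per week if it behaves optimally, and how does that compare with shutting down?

Profit = -€155 at Q = 10

AVC = 81 - 16Q + Q^2 has its minimum €17 at Q = 8; price €61 clears that bar, so the firm operates.
MC = 81 - 32Q + 3Q^2. Setting P = MC and taking the root on the rising branch gives Q* = 10.
TR = 61·10 = 610. TC = 555 + 210 = 765. Profit = 610 − 765 = -€155.
That loss of €155 beats the €555 the firm would lose by shutting down; producing recovers €400 of fixed cost.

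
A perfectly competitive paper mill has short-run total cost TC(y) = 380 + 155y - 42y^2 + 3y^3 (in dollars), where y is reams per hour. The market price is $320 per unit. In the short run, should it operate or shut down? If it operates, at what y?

Variable cost is VC = 155y - 42y^2 + 3y^3, so AVC = VC/y = 155 - 42y + 3y^2 and MC = dTC/dy = 155 - 84y + 9y^2.
The AVC parabola has its vertex at y = 42/6 = 7, where AVC = 155 - 42·7 + 3·7^2 = $8.
Because $320 ≥ $8, revenue can cover variable cost; the firm operates.
Solving P = MC: -165 - 84y + 9y^2 = 0 ⇒ y = -5/3 or 11. On the upward-sloping branch, y* = 11.
Check: AVC at y = 11 is $56 ≤ P, so revenue covers variable cost.
Profit = P·y − TC = 320·11 − 996 = $2524.

Produce at y = 11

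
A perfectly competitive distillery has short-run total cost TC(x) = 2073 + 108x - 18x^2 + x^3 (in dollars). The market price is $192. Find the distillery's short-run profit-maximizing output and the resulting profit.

Profit = -$113 at x = 14

AVC = 108 - 18x + x^2 has its minimum $27 at x = 9; price $192 clears that bar, so the firm operates.
With MC = 108 - 36x + 3x^2, P = MC on the upward-sloping part at x* = 14.
TR = 192·14 = 2688. TC = 2073 + 728 = 2801. Profit = 2688 − 2801 = -$113.
Shutting down would mean losing the fixed cost of $2073, so operating at a loss of $113 is better by $1960.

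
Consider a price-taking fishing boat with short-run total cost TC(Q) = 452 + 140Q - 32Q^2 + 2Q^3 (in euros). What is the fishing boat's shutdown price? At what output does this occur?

Short-run supply begins at min AVC. From VC = 140Q - 32Q^2 + 2Q^3, AVC = 140 - 32Q + 2Q^2.
At the minimum of AVC, MC = AVC. MC = 140 - 64Q + 6Q^2; setting MC = AVC gives 4Q^2 - 32Q = 0, so Q = 8. min AVC = 12.
The firm shuts down for any P below €12.

€12 per unit, at Q = 8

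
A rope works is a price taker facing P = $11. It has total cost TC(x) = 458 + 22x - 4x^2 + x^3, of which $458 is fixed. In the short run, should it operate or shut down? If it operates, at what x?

Shut down

Strip out fixed cost: VC = 22x - 4x^2 + x^3. Then AVC = 22 - 4x + x^2 and MC = 22 - 8x + 3x^2.
The AVC parabola has its vertex at x = 4/2 = 2, where AVC = 22 - 4·2 + 2^2 = $18.
Since P = $11 < min AVC = $18, price fails to cover variable cost at any output.
The firm minimizes its loss by shutting down and losing only its fixed cost of $458.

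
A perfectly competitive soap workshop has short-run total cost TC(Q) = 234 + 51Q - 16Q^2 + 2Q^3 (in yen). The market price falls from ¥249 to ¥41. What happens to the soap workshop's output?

AVC = 51 - 16Q + 2Q^2, minimized at Q = 4 where min AVC = ¥19. MC = 51 - 32Q + 6Q^2.
At P = ¥249 ≥ min AVC, set P = MC on the rising branch: Q = 9.
At P = ¥41 ≥ min AVC, set P = MC: Q = 5. The firm stays open but cuts output.

Output falls from 9 to 5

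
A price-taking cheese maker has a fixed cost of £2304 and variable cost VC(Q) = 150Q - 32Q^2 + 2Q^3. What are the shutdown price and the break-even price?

AVC = 150 - 32Q + 2Q^2; minimized at Q = 8, giving min AVC = £22. That is the shutdown price.
ATC = 2304/Q + 150 - 32Q + 2Q^2. Setting dATC/dQ = −2304/Q^2 − 32 + 4Q = 0 gives Q = 12 (since 4·12^3 − 32·12^2 = 2304).
min ATC = 2304/12 + 150 − 32·12 + 2·12^2 = £246. That is the break-even price.
For £22 ≤ P < £246 the firm produces at a loss; below £22 it shuts down.

Shutdown price = £22; break-even price = £246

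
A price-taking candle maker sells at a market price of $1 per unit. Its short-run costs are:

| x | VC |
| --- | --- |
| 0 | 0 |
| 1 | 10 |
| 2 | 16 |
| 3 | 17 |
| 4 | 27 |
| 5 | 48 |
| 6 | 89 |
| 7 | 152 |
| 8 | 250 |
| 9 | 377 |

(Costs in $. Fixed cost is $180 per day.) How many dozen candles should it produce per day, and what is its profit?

Compute π = P·x − TC at each output: x=0: -180; x=1: -189; x=2: -194; x=3: -194; x=4: -203; x=5: -223; x=6: -263; x=7: -325; x=8: -422; x=9: -548.
Profit is highest at x = 0. Equivalently, the lowest AVC in the table is 17/3 ≈ $5.67 at x = 3, and P = $1 falls below it — price never covers variable cost, so the firm shuts down and loses only its fixed cost.

x = 0 (shut down); profit = -$180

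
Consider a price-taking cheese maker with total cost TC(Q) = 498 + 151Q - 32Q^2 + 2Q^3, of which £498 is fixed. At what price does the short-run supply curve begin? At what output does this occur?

£23 per unit, at Q = 8

The firm shuts down when price falls below the minimum of average variable cost. AVC = VC/Q = 151 - 32Q + 2Q^2.
dAVC/dQ = -32 + 4Q = 0 gives Q = 8. min AVC = 151 - 32·8 + 2·8^2 = 23.
The firm shuts down for any P below £23.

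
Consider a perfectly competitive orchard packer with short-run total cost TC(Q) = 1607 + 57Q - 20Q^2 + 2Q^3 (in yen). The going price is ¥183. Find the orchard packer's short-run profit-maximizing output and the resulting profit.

AVC = 57 - 20Q + 2Q^2; min AVC = ¥7 at Q = 5. Since P = ¥183 ≥ min AVC, the firm produces.
With MC = 57 - 40Q + 6Q^2, P = MC on the upward-sloping part at Q* = 9.
TR = 183·9 = 1647. TC = 1607 + 351 = 1958. Profit = 1647 − 1958 = -¥311.
By producing, the firm covers all variable cost plus ¥1296 of fixed cost; shutting down would lose the full ¥1607.

Profit = -¥311 at Q = 9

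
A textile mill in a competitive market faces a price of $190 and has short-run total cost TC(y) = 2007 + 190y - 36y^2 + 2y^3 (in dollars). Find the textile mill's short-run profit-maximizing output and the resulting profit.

Profit = -$279 at y = 12

AVC = 190 - 36y + 2y^2 has its minimum $28 at y = 9; price $190 clears that bar, so the firm operates.
With MC = 190 - 72y + 6y^2, P = MC on the upward-sloping part at y* = 12.
TR = 190·12 = 2280. TC = 2007 + 552 = 2559. Profit = 2280 − 2559 = -$279.
By producing, the firm covers all variable cost plus $1728 of fixed cost; shutting down would lose the full $2007.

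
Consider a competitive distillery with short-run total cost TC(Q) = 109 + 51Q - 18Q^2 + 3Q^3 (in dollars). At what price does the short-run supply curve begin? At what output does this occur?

The firm shuts down when price falls below the minimum of average variable cost. AVC = VC/Q = 51 - 18Q + 3Q^2.
dAVC/dQ = -18 + 6Q = 0 gives Q = 3. min AVC = 51 - 18·3 + 3·3^2 = 24.
For P < $24 the firm produces nothing.

$24 per unit, at Q = 3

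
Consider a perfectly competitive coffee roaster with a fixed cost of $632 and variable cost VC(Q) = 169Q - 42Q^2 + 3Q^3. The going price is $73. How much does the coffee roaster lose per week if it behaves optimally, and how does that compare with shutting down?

AVC = 169 - 42Q + 3Q^2; min AVC = $22 at Q = 7. Since P = $73 ≥ min AVC, the firm produces.
MC = 169 - 84Q + 9Q^2. Setting P = MC and taking the root on the rising branch gives Q* = 8.
TR = 73·8 = 584. TC = 632 + 200 = 832. Profit = 584 − 832 = -$248.
By producing, the firm covers all variable cost plus $384 of fixed cost; shutting down would lose the full $632.

Profit = -$248 at Q = 8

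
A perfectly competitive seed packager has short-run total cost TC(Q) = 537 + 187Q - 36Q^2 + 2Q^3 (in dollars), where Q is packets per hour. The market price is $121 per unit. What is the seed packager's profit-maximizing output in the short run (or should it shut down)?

Produce at Q = 11

From TC, MC = TC'(Q) = 187 - 72Q + 6Q^2 and AVC = VC/Q = 187 - 36Q + 2Q^2.
The AVC parabola has its vertex at Q = 36/4 = 9, where AVC = 187 - 36·9 + 2·9^2 = $25.
Because $121 ≥ $25, revenue can cover variable cost; the firm operates.
Set P = MC: 121 = 187 - 72Q + 6Q^2 → 66 - 72Q + 6Q^2 = 0. The roots are Q = 1 and Q = 11; the profit-maximizing output is on the rising part of MC, so Q* = 11.
Check: AVC at Q = 11 is $33 ≤ P, so revenue covers variable cost.
Profit = P·Q − TC = 121·11 − 900 = $431.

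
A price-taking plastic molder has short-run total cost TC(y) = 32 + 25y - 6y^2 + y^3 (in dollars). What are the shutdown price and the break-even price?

AVC = 25 - 6y + y^2; minimized at y = 3, giving min AVC = $16. That is the shutdown price.
ATC = 32/y + 25 - 6y + y^2. Setting dATC/dy = −32/y^2 − 6 + 2y = 0 gives y = 4 (since 2·4^3 − 6·4^2 = 32).
min ATC = 32/4 + 25 − 6·4 + 4^2 = $25. That is the break-even price.
Between these two prices the firm operates at a loss; above $25 it earns a profit.

Shutdown price = $16; break-even price = $25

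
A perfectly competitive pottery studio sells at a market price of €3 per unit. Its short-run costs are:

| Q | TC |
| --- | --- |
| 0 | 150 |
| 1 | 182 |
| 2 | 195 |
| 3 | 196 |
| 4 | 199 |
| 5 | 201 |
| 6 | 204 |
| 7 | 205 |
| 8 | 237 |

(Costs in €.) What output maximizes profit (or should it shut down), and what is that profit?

Compute π = P·Q − TC at each output: Q=0: -150; Q=1: -179; Q=2: -189; Q=3: -187; Q=4: -187; Q=5: -186; Q=6: -186; Q=7: -184; Q=8: -213.
Profit is highest at Q = 0. Equivalently, the lowest AVC in the table is 55/7 ≈ €7.86 at Q = 7, and P = €3 falls below it — price never covers variable cost, so the firm shuts down and loses only its fixed cost.

Q = 0 (shut down); profit = -€150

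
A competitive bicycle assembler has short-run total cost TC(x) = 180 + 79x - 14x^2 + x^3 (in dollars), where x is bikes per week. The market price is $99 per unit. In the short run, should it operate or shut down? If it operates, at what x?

From TC, MC = TC'(x) = 79 - 28x + 3x^2 and AVC = VC/x = 79 - 14x + x^2.
The AVC parabola has its vertex at x = 14/2 = 7, where AVC = 79 - 14·7 + 7^2 = $30.
Because $99 ≥ $30, revenue can cover variable cost; the firm operates.
Solving P = MC: -20 - 28x + 3x^2 = 0 ⇒ x = -2/3 or 10. On the upward-sloping branch, x* = 10.
Check: AVC at x = 10 is $39 ≤ P, so revenue covers variable cost.
Profit = P·x − TC = 99·10 − 570 = $420.

Produce at x = 10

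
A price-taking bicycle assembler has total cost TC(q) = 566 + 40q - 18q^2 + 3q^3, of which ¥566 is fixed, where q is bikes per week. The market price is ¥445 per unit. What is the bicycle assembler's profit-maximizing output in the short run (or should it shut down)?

Produce at q = 9

Strip out fixed cost: VC = 40q - 18q^2 + 3q^3. Then AVC = 40 - 18q + 3q^2 and MC = 40 - 36q + 9q^2.
AVC hits its minimum where MC = AVC, at q = 3, giving min AVC = 40 - 18·3 + 3·3^2 = ¥13.
Because ¥445 ≥ ¥13, revenue can cover variable cost; the firm operates.
P = MC gives -405 - 36q + 9q^2 = 0, with roots -5 and 9. Take the larger (rising MC): q* = 9.
Check: AVC at q = 9 is ¥121 ≤ P, so revenue covers variable cost.
Profit = P·q − TC = 445·9 − 1655 = ¥2350.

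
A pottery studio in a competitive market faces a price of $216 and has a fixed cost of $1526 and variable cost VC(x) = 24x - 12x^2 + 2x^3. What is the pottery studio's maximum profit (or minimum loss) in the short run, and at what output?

AVC = 24 - 12x + 2x^2 has its minimum $6 at x = 3; price $216 clears that bar, so the firm operates.
With MC = 24 - 24x + 6x^2, P = MC on the upward-sloping part at x* = 8.
TR = 216·8 = 1728. TC = 1526 + 448 = 1974. Profit = 1728 − 1974 = -$246.
That loss of $246 beats the $1526 the firm would lose by shutting down; producing recovers $1280 of fixed cost.

Profit = -$246 at x = 8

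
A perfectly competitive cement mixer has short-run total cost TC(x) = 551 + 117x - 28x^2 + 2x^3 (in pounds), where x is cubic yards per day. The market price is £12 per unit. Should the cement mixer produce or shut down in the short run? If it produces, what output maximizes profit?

Variable cost is VC = 117x - 28x^2 + 2x^3, so AVC = VC/x = 117 - 28x + 2x^2 and MC = dTC/dx = 117 - 56x + 6x^2.
The AVC parabola has its vertex at x = 28/4 = 7, where AVC = 117 - 28·7 + 2·7^2 = £19.
With P < min AVC (£12 < £19), every unit sold adds to the loss.
The firm minimizes its loss by shutting down and losing only its fixed cost of £551.

Shut down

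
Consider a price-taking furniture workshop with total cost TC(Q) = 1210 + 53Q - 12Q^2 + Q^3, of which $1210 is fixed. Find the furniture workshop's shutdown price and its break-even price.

Shutdown price = min AVC. AVC = 53 - 12Q + Q^2, with vertex at Q = 6 and minimum $17.
ATC = 1210/Q + 53 - 12Q + Q^2. Setting dATC/dQ = −1210/Q^2 − 12 + 2Q = 0 gives Q = 11 (since 2·11^3 − 12·11^2 = 1210).
min ATC = 1210/11 + 53 − 12·11 + 11^2 = $152. That is the break-even price.
For $17 ≤ P < $152 the firm produces at a loss; below $17 it shuts down.

Shutdown price = $17; break-even price = $152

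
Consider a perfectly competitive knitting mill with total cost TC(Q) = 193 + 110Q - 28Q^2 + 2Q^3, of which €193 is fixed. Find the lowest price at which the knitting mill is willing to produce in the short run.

The firm shuts down when price falls below the minimum of average variable cost. AVC = VC/Q = 110 - 28Q + 2Q^2.
At the minimum of AVC, MC = AVC. MC = 110 - 56Q + 6Q^2; setting MC = AVC gives 4Q^2 - 28Q = 0, so Q = 7. min AVC = 12.
For P < €12 the firm produces nothing.

€12 per unit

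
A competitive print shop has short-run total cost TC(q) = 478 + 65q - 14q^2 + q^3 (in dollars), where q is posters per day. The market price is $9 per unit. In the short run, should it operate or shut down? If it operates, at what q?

From TC, MC = TC'(q) = 65 - 28q + 3q^2 and AVC = VC/q = 65 - 14q + q^2.
AVC hits its minimum where MC = AVC, at q = 7, giving min AVC = 65 - 14·7 + 7^2 = $16.
Since P = $9 < min AVC = $16, price fails to cover variable cost at any output.
Best response: produce nothing and absorb the $478 fixed cost.

Shut down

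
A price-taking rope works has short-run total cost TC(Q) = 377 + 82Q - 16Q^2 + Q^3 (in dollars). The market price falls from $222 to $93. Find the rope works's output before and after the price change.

Output falls from 14 to 11

AVC = 82 - 16Q + Q^2, minimized at Q = 8 where min AVC = $18. MC = 82 - 32Q + 3Q^2.
With P = $222 above the shutdown price, P = MC gives Q = 14.
At P = $93 ≥ min AVC, set P = MC: Q = 11. The firm stays open but cuts output.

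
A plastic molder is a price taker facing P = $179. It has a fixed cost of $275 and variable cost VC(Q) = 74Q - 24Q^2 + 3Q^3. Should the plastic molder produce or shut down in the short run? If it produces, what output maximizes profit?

Strip out fixed cost: VC = 74Q - 24Q^2 + 3Q^3. Then AVC = 74 - 24Q + 3Q^2 and MC = 74 - 48Q + 9Q^2.
AVC is minimized where dAVC/dQ = -24 + 6Q = 0, at Q = 4; min AVC = 74 - 24·4 + 3·4^2 = $26.
P = $179 exceeds min AVC = $26, so the firm stays open.
P = MC gives -105 - 48Q + 9Q^2 = 0, with roots -5/3 and 7. Take the larger (rising MC): Q* = 7.
Check: AVC at Q = 7 is $53 ≤ P, so revenue covers variable cost.
Profit = P·Q − TC = 179·7 − 646 = $607.

Produce at Q = 7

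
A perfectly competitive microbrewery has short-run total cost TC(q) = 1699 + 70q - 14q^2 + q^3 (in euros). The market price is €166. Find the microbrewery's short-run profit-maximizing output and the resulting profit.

Profit = -€259 at q = 12

AVC = 70 - 14q + q^2; min AVC = €21 at q = 7. Since P = €166 ≥ min AVC, the firm produces.
With MC = 70 - 28q + 3q^2, P = MC on the upward-sloping part at q* = 12.
TR = 166·12 = 1992. TC = 1699 + 552 = 2251. Profit = 1992 − 2251 = -€259.
By producing, the firm covers all variable cost plus €1440 of fixed cost; shutting down would lose the full €1699.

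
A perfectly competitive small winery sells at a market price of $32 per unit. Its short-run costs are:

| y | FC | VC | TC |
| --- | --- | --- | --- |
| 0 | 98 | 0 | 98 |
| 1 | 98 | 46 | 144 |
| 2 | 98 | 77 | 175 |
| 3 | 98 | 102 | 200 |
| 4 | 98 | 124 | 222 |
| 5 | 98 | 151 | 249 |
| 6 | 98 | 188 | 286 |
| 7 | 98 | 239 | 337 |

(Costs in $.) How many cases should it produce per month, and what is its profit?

Profit at each row (π = 32y − TC): y=0: -98; y=1: -112; y=2: -111; y=3: -104; y=4: -94; y=5: -89; y=6: -94; y=7: -113.
Profit is maximized at y = 5. AVC there is 151/5 = $30.20 ≤ P, so producing beats shutting down (which would give -$98).

y = 5; profit = -$89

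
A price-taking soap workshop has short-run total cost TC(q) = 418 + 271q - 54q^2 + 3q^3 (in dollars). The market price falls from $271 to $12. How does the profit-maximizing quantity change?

Output falls from 12 to 0 (the firm shuts down)

MC = 271 - 108q + 9q^2; the shutdown threshold is min AVC = $28 (at q = 9).
At P = $271 ≥ min AVC, set P = MC on the rising branch: q = 12.
At P = $12 < min AVC = $28, price no longer covers variable cost at any output, so the firm shuts down: q = 0.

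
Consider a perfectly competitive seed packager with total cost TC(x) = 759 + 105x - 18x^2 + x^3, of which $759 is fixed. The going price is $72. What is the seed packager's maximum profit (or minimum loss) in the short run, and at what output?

AVC = 105 - 18x + x^2; min AVC = $24 at x = 9. Since P = $72 ≥ min AVC, the firm produces.
With MC = 105 - 36x + 3x^2, P = MC on the upward-sloping part at x* = 11.
TR = 72·11 = 792. TC = 759 + 308 = 1067. Profit = 792 − 1067 = -$275.
That loss of $275 beats the $759 the firm would lose by shutting down; producing recovers $484 of fixed cost.

Profit = -$275 at x = 11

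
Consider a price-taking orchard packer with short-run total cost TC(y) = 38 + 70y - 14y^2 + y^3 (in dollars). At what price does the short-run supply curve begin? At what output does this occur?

The shutdown price is the minimum of AVC. VC = 70y - 14y^2 + y^3, so AVC = 70 - 14y + y^2.
At the minimum of AVC, MC = AVC. MC = 70 - 28y + 3y^2; setting MC = AVC gives 2y^2 - 14y = 0, so y = 7. min AVC = 21.
For P < $21 the firm produces nothing.

$21 per unit, at y = 7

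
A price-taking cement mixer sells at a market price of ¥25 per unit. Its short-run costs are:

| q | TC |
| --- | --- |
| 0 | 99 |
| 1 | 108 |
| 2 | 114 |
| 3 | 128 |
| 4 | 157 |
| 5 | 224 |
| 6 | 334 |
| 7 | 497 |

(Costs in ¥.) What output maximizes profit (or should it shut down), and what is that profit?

q = 3; profit = -¥53

Profit at each row (π = 25q − TC): q=0: -99; q=1: -83; q=2: -64; q=3: -53; q=4: -57; q=5: -99; q=6: -184; q=7: -322.
Profit is maximized at q = 3. AVC there is 29/3 = ¥9.67 ≤ P, so producing beats shutting down (which would give -¥99).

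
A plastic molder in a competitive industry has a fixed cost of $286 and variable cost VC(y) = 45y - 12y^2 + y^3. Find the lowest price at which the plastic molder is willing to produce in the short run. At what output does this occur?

The shutdown price is the minimum of AVC. VC = 45y - 12y^2 + y^3, so AVC = 45 - 12y + y^2.
At the minimum of AVC, MC = AVC. MC = 45 - 24y + 3y^2; setting MC = AVC gives 2y^2 - 12y = 0, so y = 6. min AVC = 9.
For P < $9 the firm produces nothing.

$9 per unit, at y = 6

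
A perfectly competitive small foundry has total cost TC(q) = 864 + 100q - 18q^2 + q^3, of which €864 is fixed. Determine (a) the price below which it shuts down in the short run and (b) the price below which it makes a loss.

AVC = 100 - 18q + q^2; minimized at q = 9, giving min AVC = €19. That is the shutdown price.
ATC = 864/q + 100 - 18q + q^2. Setting dATC/dq = −864/q^2 − 18 + 2q = 0 gives q = 12 (since 2·12^3 − 18·12^2 = 864).
min ATC = 864/12 + 100 − 18·12 + 12^2 = €100. That is the break-even price.
Between these two prices the firm operates at a loss; above €100 it earns a profit.

Shutdown price = €19; break-even price = €100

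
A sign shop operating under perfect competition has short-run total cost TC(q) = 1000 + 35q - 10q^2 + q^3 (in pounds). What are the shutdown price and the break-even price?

Shutdown price = min AVC. AVC = 35 - 10q + q^2, with vertex at q = 5 and minimum £10.
ATC = 1000/q + 35 - 10q + q^2. Setting dATC/dq = −1000/q^2 − 10 + 2q = 0 gives q = 10 (since 2·10^3 − 10·10^2 = 1000).
min ATC = 1000/10 + 35 − 10·10 + 10^2 = £135. That is the break-even price.
Between these two prices the firm operates at a loss; above £135 it earns a profit.

Shutdown price = £10; break-even price = £135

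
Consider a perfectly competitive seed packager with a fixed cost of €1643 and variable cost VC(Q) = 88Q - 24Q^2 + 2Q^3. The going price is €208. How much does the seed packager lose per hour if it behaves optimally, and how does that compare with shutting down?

AVC = 88 - 24Q + 2Q^2; min AVC = €16 at Q = 6. Since P = €208 ≥ min AVC, the firm produces.
With MC = 88 - 48Q + 6Q^2, P = MC on the upward-sloping part at Q* = 10.
TR = 208·10 = 2080. TC = 1643 + 480 = 2123. Profit = 2080 − 2123 = -€43.
By producing, the firm covers all variable cost plus €1600 of fixed cost; shutting down would lose the full €1643.

Profit = -€43 at Q = 10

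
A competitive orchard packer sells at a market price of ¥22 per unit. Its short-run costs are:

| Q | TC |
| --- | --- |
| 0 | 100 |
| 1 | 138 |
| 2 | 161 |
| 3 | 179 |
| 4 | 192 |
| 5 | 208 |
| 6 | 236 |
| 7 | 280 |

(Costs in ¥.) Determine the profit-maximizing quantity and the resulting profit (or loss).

Profit at each row (π = 22Q − TC): Q=0: -100; Q=1: -116; Q=2: -117; Q=3: -113; Q=4: -104; Q=5: -98; Q=6: -104; Q=7: -126.
Profit is maximized at Q = 5. AVC there is 108/5 = ¥21.60 ≤ P, so producing beats shutting down (which would give -¥100).

Q = 5; profit = -¥98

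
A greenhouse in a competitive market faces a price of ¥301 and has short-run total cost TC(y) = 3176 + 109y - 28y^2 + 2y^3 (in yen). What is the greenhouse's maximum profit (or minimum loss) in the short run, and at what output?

AVC = 109 - 28y + 2y^2 has its minimum ¥11 at y = 7; price ¥301 clears that bar, so the firm operates.
With MC = 109 - 56y + 6y^2, P = MC on the upward-sloping part at y* = 12.
TR = 301·12 = 3612. TC = 3176 + 732 = 3908. Profit = 3612 − 3908 = -¥296.
Shutting down would mean losing the fixed cost of ¥3176, so operating at a loss of ¥296 is better by ¥2880.

Profit = -¥296 at y = 12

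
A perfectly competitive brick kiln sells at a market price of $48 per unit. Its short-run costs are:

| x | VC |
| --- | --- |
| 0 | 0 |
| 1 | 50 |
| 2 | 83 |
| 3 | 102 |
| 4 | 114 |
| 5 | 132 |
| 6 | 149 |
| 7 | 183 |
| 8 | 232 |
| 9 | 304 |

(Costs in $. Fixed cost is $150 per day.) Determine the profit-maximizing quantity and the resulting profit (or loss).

Tabulate TR − TC: x=0: -150; x=1: -152; x=2: -137; x=3: -108; x=4: -72; x=5: -42; x=6: -11; x=7: 3; x=8: 2; x=9: -22.
Profit is maximized at x = 7. AVC there is 183/7 = $26.14 ≤ P, so producing beats shutting down (which would give -$150).

x = 7; profit = $3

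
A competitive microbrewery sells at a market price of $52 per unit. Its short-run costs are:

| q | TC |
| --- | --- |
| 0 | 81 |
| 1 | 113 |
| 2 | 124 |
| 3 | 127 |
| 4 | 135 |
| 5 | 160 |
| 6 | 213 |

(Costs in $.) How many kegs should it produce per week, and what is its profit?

q = 5; profit = $100

Compute π = P·q − TC at each output: q=0: -81; q=1: -61; q=2: -20; q=3: 29; q=4: 73; q=5: 100; q=6: 99.
Profit is maximized at q = 5. AVC there is 79/5 = $15.80 ≤ P, so producing beats shutting down (which would give -$81).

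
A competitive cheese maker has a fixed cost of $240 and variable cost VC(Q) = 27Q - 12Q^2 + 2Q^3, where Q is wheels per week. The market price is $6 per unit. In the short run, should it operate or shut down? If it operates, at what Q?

From TC, MC = TC'(Q) = 27 - 24Q + 6Q^2 and AVC = VC/Q = 27 - 12Q + 2Q^2.
AVC is minimized where dAVC/dQ = -12 + 4Q = 0, at Q = 3; min AVC = 27 - 12·3 + 2·3^2 = $9.
P = $6 lies below min AVC = $9; no output level covers variable cost.
Best response: produce nothing and absorb the $240 fixed cost.

Shut down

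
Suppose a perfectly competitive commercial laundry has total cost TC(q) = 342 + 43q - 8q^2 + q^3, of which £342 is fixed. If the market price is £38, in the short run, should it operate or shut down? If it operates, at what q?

Produce at q = 5

Strip out fixed cost: VC = 43q - 8q^2 + q^3. Then AVC = 43 - 8q + q^2 and MC = 43 - 16q + 3q^2.
AVC hits its minimum where MC = AVC, at q = 4, giving min AVC = 43 - 8·4 + 4^2 = £27.
Since P = £38 ≥ min AVC = £27, price covers variable cost and the firm should produce.
Solving P = MC: 5 - 16q + 3q^2 = 0 ⇒ q = 1/3 or 5. On the upward-sloping branch, q* = 5.
Check: AVC at q = 5 is £28 ≤ P, so revenue covers variable cost.
Profit = P·q − TC = 38·5 − 482 = -£292, a loss, but smaller than the £342 fixed cost the firm would lose by shutting down.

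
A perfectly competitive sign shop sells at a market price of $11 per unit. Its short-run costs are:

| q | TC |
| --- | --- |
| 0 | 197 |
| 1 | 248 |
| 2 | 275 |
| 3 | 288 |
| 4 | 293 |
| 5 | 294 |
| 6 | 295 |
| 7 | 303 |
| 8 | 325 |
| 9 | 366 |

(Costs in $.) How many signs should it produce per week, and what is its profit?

Tabulate TR − TC: q=0: -197; q=1: -237; q=2: -253; q=3: -255; q=4: -249; q=5: -239; q=6: -229; q=7: -226; q=8: -237; q=9: -267.
Profit is highest at q = 0. Equivalently, the lowest AVC in the table is 106/7 ≈ $15.14 at q = 7, and P = $11 falls below it — price never covers variable cost, so the firm shuts down and loses only its fixed cost.

q = 0 (shut down); profit = -$197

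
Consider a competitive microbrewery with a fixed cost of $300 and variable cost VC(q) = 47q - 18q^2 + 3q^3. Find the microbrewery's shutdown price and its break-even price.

Shutdown price = $20; break-even price = $92

AVC = 47 - 18q + 3q^2; minimized at q = 3, giving min AVC = $20. That is the shutdown price.
ATC = 300/q + 47 - 18q + 3q^2. Setting dATC/dq = −300/q^2 − 18 + 6q = 0 gives q = 5 (since 6·5^3 − 18·5^2 = 300).
min ATC = 300/5 + 47 − 18·5 + 3·5^2 = $92. That is the break-even price.
Between these two prices the firm operates at a loss; above $92 it earns a profit.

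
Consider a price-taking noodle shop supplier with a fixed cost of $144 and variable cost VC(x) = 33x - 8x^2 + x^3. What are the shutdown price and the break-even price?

AVC = 33 - 8x + x^2; minimized at x = 4, giving min AVC = $17. That is the shutdown price.
ATC = 144/x + 33 - 8x + x^2. Setting dATC/dx = −144/x^2 − 8 + 2x = 0 gives x = 6 (since 2·6^3 − 8·6^2 = 144).
min ATC = 144/6 + 33 − 8·6 + 6^2 = $45. That is the break-even price.
For $17 ≤ P < $45 the firm produces at a loss; below $17 it shuts down.

Shutdown price = $17; break-even price = $45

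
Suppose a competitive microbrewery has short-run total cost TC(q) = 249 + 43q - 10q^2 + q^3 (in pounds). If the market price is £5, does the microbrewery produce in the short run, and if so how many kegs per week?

From TC, MC = TC'(q) = 43 - 20q + 3q^2 and AVC = VC/q = 43 - 10q + q^2.
AVC hits its minimum where MC = AVC, at q = 5, giving min AVC = 43 - 10·5 + 5^2 = £18.
P = £5 lies below min AVC = £18; no output level covers variable cost.
The firm minimizes its loss by shutting down and losing only its fixed cost of £249.

Shut down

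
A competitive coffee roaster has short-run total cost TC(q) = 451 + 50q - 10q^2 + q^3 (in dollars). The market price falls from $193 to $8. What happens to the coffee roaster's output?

Output falls from 11 to 0 (the firm shuts down)

MC = 50 - 20q + 3q^2; the shutdown threshold is min AVC = $25 (at q = 5).
With P = $193 above the shutdown price, P = MC gives q = 11.
At P = $8 < min AVC = $25, price no longer covers variable cost at any output, so the firm shuts down: q = 0.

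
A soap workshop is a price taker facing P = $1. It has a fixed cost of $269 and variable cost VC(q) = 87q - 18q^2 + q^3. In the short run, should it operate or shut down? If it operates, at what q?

Shut down

Variable cost is VC = 87q - 18q^2 + q^3, so AVC = VC/q = 87 - 18q + q^2 and MC = dTC/dq = 87 - 36q + 3q^2.
AVC is minimized where dAVC/dq = -18 + 2q = 0, at q = 9; min AVC = 87 - 18·9 + 9^2 = $6.
With P < min AVC ($1 < $6), every unit sold adds to the loss.
Best response: produce nothing and absorb the $269 fixed cost.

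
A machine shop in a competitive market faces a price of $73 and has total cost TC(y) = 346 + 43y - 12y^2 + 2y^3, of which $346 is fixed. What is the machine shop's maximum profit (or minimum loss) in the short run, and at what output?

AVC = 43 - 12y + 2y^2 has its minimum $25 at y = 3; price $73 clears that bar, so the firm operates.
With MC = 43 - 24y + 6y^2, P = MC on the upward-sloping part at y* = 5.
TR = 73·5 = 365. TC = 346 + 165 = 511. Profit = 365 − 511 = -$146.
By producing, the firm covers all variable cost plus $200 of fixed cost; shutting down would lose the full $346.

Profit = -$146 at y = 5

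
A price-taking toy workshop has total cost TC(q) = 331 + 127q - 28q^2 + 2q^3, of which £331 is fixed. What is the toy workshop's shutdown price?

£29 per unit

Short-run supply begins at min AVC. From VC = 127q - 28q^2 + 2q^3, AVC = 127 - 28q + 2q^2.
dAVC/dq = -28 + 4q = 0 gives q = 7. min AVC = 127 - 28·7 + 2·7^2 = 29.
For P < £29 the firm produces nothing.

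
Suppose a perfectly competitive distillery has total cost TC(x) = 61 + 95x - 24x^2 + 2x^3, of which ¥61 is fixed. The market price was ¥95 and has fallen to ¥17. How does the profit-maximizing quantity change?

AVC = 95 - 24x + 2x^2, minimized at x = 6 where min AVC = ¥23. MC = 95 - 48x + 6x^2.
At P = ¥95 ≥ min AVC, set P = MC on the rising branch: x = 8.
At P = ¥17 < min AVC = ¥23, price no longer covers variable cost at any output, so the firm shuts down: x = 0.

Output falls from 8 to 0 (the firm shuts down)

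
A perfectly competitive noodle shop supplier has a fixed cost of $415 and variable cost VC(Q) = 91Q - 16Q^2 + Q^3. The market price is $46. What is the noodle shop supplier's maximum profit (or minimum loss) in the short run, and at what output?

Profit = -$253 at Q = 9

AVC = 91 - 16Q + Q^2; min AVC = $27 at Q = 8. Since P = $46 ≥ min AVC, the firm produces.
With MC = 91 - 32Q + 3Q^2, P = MC on the upward-sloping part at Q* = 9.
TR = 46·9 = 414. TC = 415 + 252 = 667. Profit = 414 − 667 = -$253.
By producing, the firm covers all variable cost plus $162 of fixed cost; shutting down would lose the full $415.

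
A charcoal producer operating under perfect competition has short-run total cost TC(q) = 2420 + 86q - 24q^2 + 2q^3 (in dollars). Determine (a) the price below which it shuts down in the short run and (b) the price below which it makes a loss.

AVC = 86 - 24q + 2q^2; minimized at q = 6, giving min AVC = $14. That is the shutdown price.
ATC = 2420/q + 86 - 24q + 2q^2. Setting dATC/dq = −2420/q^2 − 24 + 4q = 0 gives q = 11 (since 4·11^3 − 24·11^2 = 2420).
min ATC = 2420/11 + 86 − 24·11 + 2·11^2 = $284. That is the break-even price.
Between these two prices the firm operates at a loss; above $284 it earns a profit.

Shutdown price = $14; break-even price = $284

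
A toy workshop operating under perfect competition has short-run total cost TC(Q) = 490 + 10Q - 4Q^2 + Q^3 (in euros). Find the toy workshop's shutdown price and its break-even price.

Shutdown price = €6; break-even price = €101

Shutdown price = min AVC. AVC = 10 - 4Q + Q^2, with vertex at Q = 2 and minimum €6.
ATC = 490/Q + 10 - 4Q + Q^2. Setting dATC/dQ = −490/Q^2 − 4 + 2Q = 0 gives Q = 7 (since 2·7^3 − 4·7^2 = 490).
min ATC = 490/7 + 10 − 4·7 + 7^2 = €101. That is the break-even price.
Between these two prices the firm operates at a loss; above €101 it earns a profit.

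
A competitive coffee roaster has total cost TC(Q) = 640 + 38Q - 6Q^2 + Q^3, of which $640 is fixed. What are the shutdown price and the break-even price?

Shutdown price = $29; break-even price = $134

Shutdown price = min AVC. AVC = 38 - 6Q + Q^2, with vertex at Q = 3 and minimum $29.
ATC = 640/Q + 38 - 6Q + Q^2. Setting dATC/dQ = −640/Q^2 − 6 + 2Q = 0 gives Q = 8 (since 2·8^3 − 6·8^2 = 640).
min ATC = 640/8 + 38 − 6·8 + 8^2 = $134. That is the break-even price.
For $29 ≤ P < $134 the firm produces at a loss; below $29 it shuts down.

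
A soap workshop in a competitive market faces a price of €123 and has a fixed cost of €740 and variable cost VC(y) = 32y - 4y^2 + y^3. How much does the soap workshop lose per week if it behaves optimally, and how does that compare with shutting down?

Profit = -€250 at y = 7

AVC = 32 - 4y + y^2; min AVC = €28 at y = 2. Since P = €123 ≥ min AVC, the firm produces.
MC = 32 - 8y + 3y^2. Setting P = MC and taking the root on the rising branch gives y* = 7.
TR = 123·7 = 861. TC = 740 + 371 = 1111. Profit = 861 − 1111 = -€250.
By producing, the firm covers all variable cost plus €490 of fixed cost; shutting down would lose the full €740.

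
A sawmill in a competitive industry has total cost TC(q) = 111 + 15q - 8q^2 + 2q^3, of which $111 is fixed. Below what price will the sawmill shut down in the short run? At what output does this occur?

The firm shuts down when price falls below the minimum of average variable cost. AVC = VC/q = 15 - 8q + 2q^2.
dAVC/dq = -8 + 4q = 0 gives q = 2. min AVC = 15 - 8·2 + 2·2^2 = 7.
For P < $7 the firm produces nothing.

$7 per unit, at q = 2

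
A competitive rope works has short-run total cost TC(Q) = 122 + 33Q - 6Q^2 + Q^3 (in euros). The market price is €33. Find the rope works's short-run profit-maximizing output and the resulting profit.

AVC = 33 - 6Q + Q^2; min AVC = €24 at Q = 3. Since P = €33 ≥ min AVC, the firm produces.
MC = 33 - 12Q + 3Q^2. Setting P = MC and taking the root on the rising branch gives Q* = 4.
TR = 33·4 = 132. TC = 122 + 100 = 222. Profit = 132 − 222 = -€90.
Shutting down would mean losing the fixed cost of €122, so operating at a loss of €90 is better by €32.

Profit = -€90 at Q = 4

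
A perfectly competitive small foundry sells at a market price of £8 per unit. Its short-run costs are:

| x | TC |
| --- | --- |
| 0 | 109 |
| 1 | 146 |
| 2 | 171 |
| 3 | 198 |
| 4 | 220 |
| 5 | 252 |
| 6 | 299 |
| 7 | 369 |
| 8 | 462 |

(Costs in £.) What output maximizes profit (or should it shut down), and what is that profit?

Profit at each row (π = 8x − TC): x=0: -109; x=1: -138; x=2: -155; x=3: -174; x=4: -188; x=5: -212; x=6: -251; x=7: -313; x=8: -398.
Profit is highest at x = 0. Equivalently, the lowest AVC in the table is 111/4 ≈ £27.75 at x = 4, and P = £8 falls below it — price never covers variable cost, so the firm shuts down and loses only its fixed cost.

x = 0 (shut down); profit = -£109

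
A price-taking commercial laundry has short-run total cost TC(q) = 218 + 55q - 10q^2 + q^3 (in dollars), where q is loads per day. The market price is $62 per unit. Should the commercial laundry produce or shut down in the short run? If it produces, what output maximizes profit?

Produce at q = 7

Strip out fixed cost: VC = 55q - 10q^2 + q^3. Then AVC = 55 - 10q + q^2 and MC = 55 - 20q + 3q^2.
AVC is minimized where dAVC/dq = -10 + 2q = 0, at q = 5; min AVC = 55 - 10·5 + 5^2 = $30.
Because $62 ≥ $30, revenue can cover variable cost; the firm operates.
Solving P = MC: -7 - 20q + 3q^2 = 0 ⇒ q = -1/3 or 7. On the upward-sloping branch, q* = 7.
Check: AVC at q = 7 is $34 ≤ P, so revenue covers variable cost.
Profit = P·q − TC = 62·7 − 456 = -$22, a loss, but smaller than the $218 fixed cost the firm would lose by shutting down.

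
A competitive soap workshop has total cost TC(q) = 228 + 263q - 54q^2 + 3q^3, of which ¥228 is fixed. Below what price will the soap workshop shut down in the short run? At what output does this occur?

¥20 per unit, at q = 9

Short-run supply begins at min AVC. From VC = 263q - 54q^2 + 3q^3, AVC = 263 - 54q + 3q^2.
At the minimum of AVC, MC = AVC. MC = 263 - 108q + 9q^2; setting MC = AVC gives 6q^2 - 54q = 0, so q = 9. min AVC = 20.
For P < ¥20 the firm produces nothing.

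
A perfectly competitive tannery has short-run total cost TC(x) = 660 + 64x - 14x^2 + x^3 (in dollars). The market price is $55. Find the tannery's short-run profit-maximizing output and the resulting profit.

Profit = -$336 at x = 9

AVC = 64 - 14x + x^2 has its minimum $15 at x = 7; price $55 clears that bar, so the firm operates.
MC = 64 - 28x + 3x^2. Setting P = MC and taking the root on the rising branch gives x* = 9.
TR = 55·9 = 495. TC = 660 + 171 = 831. Profit = 495 − 831 = -$336.
Shutting down would mean losing the fixed cost of $660, so operating at a loss of $336 is better by $324.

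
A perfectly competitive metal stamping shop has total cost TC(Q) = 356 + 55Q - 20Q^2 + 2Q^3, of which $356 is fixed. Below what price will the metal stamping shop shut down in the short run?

The shutdown price is the minimum of AVC. VC = 55Q - 20Q^2 + 2Q^3, so AVC = 55 - 20Q + 2Q^2.
dAVC/dQ = -20 + 4Q = 0 gives Q = 5. min AVC = 55 - 20·5 + 2·5^2 = 5.
So the shutdown price is $5.

$5 per unit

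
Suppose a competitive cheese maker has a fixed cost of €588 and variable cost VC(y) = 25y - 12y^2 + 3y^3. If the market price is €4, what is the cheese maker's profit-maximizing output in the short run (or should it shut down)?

Shut down

Variable cost is VC = 25y - 12y^2 + 3y^3, so AVC = VC/y = 25 - 12y + 3y^2 and MC = dTC/dy = 25 - 24y + 9y^2.
AVC hits its minimum where MC = AVC, at y = 2, giving min AVC = 25 - 12·2 + 3·2^2 = €13.
P = €4 lies below min AVC = €13; no output level covers variable cost.
Shutting down limits the loss to fixed cost, €588.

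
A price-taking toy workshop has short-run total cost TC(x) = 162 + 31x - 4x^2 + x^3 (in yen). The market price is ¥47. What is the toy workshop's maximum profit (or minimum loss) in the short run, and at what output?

AVC = 31 - 4x + x^2; min AVC = ¥27 at x = 2. Since P = ¥47 ≥ min AVC, the firm produces.
With MC = 31 - 8x + 3x^2, P = MC on the upward-sloping part at x* = 4.
TR = 47·4 = 188. TC = 162 + 124 = 286. Profit = 188 − 286 = -¥98.
That loss of ¥98 beats the ¥162 the firm would lose by shutting down; producing recovers ¥64 of fixed cost.

Profit = -¥98 at x = 4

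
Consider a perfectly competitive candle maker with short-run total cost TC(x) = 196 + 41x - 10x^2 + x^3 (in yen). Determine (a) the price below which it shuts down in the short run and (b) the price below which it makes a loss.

Shutdown price = ¥16; break-even price = ¥48

Shutdown price = min AVC. AVC = 41 - 10x + x^2, with vertex at x = 5 and minimum ¥16.
ATC = 196/x + 41 - 10x + x^2. Setting dATC/dx = −196/x^2 − 10 + 2x = 0 gives x = 7 (since 2·7^3 − 10·7^2 = 196).
min ATC = 196/7 + 41 − 10·7 + 7^2 = ¥48. That is the break-even price.
Between these two prices the firm operates at a loss; above ¥48 it earns a profit.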